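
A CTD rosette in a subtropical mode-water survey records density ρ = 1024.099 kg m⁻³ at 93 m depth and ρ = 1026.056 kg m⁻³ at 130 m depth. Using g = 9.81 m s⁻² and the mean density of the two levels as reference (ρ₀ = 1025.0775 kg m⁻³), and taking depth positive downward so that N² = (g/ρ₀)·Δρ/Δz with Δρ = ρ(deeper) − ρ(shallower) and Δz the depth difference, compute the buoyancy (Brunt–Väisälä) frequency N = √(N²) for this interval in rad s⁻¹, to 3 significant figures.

0.0225 rad s⁻¹

Δρ = 1026.056 − 1024.099 = 1.957 kg m⁻³ over Δz = 130 − 93 = 37 m.
N² = (9.81/1025.0775) × (1.957/37) = 5.0618 × 10⁻⁴ s⁻².
N = √(5.0618 × 10⁻⁴) = 0.022498 rad s⁻¹ ≈ 0.0225 rad s⁻¹.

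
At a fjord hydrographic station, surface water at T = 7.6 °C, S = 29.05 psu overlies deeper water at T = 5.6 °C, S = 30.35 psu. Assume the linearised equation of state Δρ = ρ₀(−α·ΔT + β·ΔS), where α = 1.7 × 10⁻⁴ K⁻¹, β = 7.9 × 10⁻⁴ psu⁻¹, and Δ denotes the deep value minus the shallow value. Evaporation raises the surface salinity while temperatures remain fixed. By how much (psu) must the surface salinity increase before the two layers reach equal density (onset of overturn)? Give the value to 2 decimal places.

Neutral buoyancy requires −α(T_deep − T_surf) + β(S_deep − S_surf′) = 0.
S_surf′ = S_deep − (α/β)·ΔT = 30.35 − (1.7 × 10⁻⁴/7.9 × 10⁻⁴)·(-2.0) = 30.7804 psu.
Increase required: 30.7804 − 29.05 = 1.7304 psu.

1.73 psu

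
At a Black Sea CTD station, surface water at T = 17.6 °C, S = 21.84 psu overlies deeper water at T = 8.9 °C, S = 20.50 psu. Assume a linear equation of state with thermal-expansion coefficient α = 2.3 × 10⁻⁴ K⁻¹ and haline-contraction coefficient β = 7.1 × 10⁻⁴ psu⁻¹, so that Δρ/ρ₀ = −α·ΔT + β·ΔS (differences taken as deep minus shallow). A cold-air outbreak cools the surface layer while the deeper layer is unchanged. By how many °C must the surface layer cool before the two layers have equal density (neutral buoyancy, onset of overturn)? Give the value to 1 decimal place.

4.6 °C

Neutral buoyancy requires Δρ = 0, i.e. −α(T_deep − T_surf′) + β(S_deep − S_surf) = 0.
T_surf′ = T_deep − (β/α)·ΔS = 8.9 − (7.1 × 10⁻⁴/2.3 × 10⁻⁴)·(-1.34) = 13.037 °C.
Cooling required: 17.6 − (13.037) = 4.563 °C.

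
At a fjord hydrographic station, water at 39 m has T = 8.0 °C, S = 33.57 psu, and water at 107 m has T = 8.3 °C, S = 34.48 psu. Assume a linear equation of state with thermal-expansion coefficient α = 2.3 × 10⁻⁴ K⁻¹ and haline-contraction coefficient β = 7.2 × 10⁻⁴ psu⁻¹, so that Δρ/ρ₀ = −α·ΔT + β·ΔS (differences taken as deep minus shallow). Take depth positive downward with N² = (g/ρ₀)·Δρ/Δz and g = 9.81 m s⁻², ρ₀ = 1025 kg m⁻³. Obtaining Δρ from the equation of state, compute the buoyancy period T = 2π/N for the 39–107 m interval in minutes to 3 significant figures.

11.4 min

ΔT = +0.3 K, ΔS = +0.91 psu (deep − shallow).
Δρ/ρ₀ = −αΔT + βΔS = -6.90 × 10⁻⁵ + 6.552 × 10⁻⁴ = 5.862 × 10⁻⁴, so Δρ ≈ 0.6009 kg m⁻³.
N² = (g/ρ₀)·Δρ/Δz = g·(Δρ/ρ₀)/Δz = 9.81 × 5.862 × 10⁻⁴ / 68 = 8.4568 × 10⁻⁵ s⁻².
N = √(8.4568 × 10⁻⁵) = 9.1961 × 10⁻³ rad s⁻¹ → T = 2π/N = 683.24 s = 11.387 min ≈ 11.4 min.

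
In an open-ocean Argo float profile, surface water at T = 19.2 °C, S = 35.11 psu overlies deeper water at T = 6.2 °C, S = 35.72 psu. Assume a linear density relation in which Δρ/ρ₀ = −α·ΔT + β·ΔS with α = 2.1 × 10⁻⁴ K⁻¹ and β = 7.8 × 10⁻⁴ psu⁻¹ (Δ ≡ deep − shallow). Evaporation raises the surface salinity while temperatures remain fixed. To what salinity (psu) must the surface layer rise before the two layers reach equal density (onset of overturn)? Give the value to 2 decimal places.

39.22 psu

Neutral buoyancy requires −α(T_deep − T_surf) + β(S_deep − S_surf′) = 0.
S_surf′ = S_deep − (α/β)·ΔT = 35.72 − (2.1 × 10⁻⁴/7.8 × 10⁻⁴)·(-13.0) = 39.2200 psu.
Increase required: 39.2200 − 35.11 = 4.1100 psu.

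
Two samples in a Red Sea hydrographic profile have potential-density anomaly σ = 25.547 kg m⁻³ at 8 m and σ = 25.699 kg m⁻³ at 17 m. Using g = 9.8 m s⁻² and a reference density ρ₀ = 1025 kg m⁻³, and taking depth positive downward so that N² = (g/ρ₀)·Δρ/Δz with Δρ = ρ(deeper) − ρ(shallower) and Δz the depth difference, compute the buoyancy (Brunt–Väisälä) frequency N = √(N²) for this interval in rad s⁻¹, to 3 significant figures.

Δρ = 1025.699 − 1025.547 = 0.152 kg m⁻³ over Δz = 17 − 8 = 9 m.
N² = (9.8/1025) × (0.152/9) = 1.6147 × 10⁻⁴ s⁻².
N = √(1.6147 × 10⁻⁴) = 0.012707 rad s⁻¹ ≈ 0.0127 rad s⁻¹.
Since Δρ > 0 the layer is stably stratified.

0.0127 rad s⁻¹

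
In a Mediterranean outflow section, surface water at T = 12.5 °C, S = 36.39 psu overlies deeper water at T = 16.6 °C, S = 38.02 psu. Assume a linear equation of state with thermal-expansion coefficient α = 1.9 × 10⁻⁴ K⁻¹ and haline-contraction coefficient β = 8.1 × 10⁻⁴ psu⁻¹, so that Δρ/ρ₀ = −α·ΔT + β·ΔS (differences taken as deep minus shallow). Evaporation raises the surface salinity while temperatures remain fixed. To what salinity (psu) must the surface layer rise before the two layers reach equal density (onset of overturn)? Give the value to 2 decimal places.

37.06 psu

Neutral buoyancy requires −α(T_deep − T_surf) + β(S_deep − S_surf′) = 0.
S_surf′ = S_deep − (α/β)·ΔT = 38.02 − (1.9 × 10⁻⁴/8.1 × 10⁻⁴)·(+4.1) = 37.0583 psu.
Increase required: 37.0583 − 36.39 = 0.6683 psu.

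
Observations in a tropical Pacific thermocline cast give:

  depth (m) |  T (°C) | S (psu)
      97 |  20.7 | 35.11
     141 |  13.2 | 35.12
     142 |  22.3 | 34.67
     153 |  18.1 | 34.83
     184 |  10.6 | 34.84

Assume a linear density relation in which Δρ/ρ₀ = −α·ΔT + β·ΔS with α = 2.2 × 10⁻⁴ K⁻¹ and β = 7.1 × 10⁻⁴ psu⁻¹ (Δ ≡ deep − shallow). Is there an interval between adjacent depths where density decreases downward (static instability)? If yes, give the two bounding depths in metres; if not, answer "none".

Evaluate Δρ/ρ₀ = −αΔT + βΔS across each adjacent pair:
  97–141 m: −αΔT+βΔS = −(2.2 × 10⁻⁴)(-7.5)+(7.1 × 10⁻⁴)(+0.01) = 1.7 × 10⁻³ → stable
  141–142 m: −αΔT+βΔS = −(2.2 × 10⁻⁴)(+9.1)+(7.1 × 10⁻⁴)(-0.45) = -2.3 × 10⁻³ → UNSTABLE
  142–153 m: −αΔT+βΔS = −(2.2 × 10⁻⁴)(-4.2)+(7.1 × 10⁻⁴)(+0.16) = 1.0 × 10⁻³ → stable
  153–184 m: −αΔT+βΔS = −(2.2 × 10⁻⁴)(-7.5)+(7.1 × 10⁻⁴)(+0.01) = 1.7 × 10⁻³ → stable
The 141–142 m interval has Δρ < 0: lighter water underlies denser water.

141–142 m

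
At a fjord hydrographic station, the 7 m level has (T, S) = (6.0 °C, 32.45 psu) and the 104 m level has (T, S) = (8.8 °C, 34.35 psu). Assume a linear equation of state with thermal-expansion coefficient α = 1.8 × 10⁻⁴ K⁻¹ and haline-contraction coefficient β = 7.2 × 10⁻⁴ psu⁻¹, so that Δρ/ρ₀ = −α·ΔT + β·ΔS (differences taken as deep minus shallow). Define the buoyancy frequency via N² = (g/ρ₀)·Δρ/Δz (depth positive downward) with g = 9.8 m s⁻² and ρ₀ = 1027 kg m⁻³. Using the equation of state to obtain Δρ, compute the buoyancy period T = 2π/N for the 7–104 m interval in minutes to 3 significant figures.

ΔT = +2.8 K, ΔS = +1.90 psu (deep − shallow).
Δρ/ρ₀ = −αΔT + βΔS = -5.04 × 10⁻⁴ + 1.368 × 10⁻³ = 8.64 × 10⁻⁴, so Δρ ≈ 0.8873 kg m⁻³.
N² = (g/ρ₀)·Δρ/Δz = g·(Δρ/ρ₀)/Δz = 9.8 × 8.64 × 10⁻⁴ / 97 = 8.7291 × 10⁻⁵ s⁻².
N = √(8.7291 × 10⁻⁵) = 9.3430 × 10⁻³ rad s⁻¹ → T = 2π/N = 672.50 s = 11.208 min ≈ 11.2 min.

11.2 min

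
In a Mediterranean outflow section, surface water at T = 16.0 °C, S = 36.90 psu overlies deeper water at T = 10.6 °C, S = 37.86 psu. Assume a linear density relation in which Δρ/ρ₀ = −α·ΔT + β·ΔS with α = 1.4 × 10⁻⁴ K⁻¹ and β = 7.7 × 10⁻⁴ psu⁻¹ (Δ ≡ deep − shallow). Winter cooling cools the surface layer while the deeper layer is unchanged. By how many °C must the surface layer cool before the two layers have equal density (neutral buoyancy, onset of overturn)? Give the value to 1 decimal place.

Neutral buoyancy requires Δρ = 0, i.e. −α(T_deep − T_surf′) + β(S_deep − S_surf) = 0.
T_surf′ = T_deep − (β/α)·ΔS = 10.6 − (7.7 × 10⁻⁴/1.4 × 10⁻⁴)·(+0.96) = 5.320 °C.
Cooling required: 16.0 − (5.320) = 10.680 °C.

10.7 °C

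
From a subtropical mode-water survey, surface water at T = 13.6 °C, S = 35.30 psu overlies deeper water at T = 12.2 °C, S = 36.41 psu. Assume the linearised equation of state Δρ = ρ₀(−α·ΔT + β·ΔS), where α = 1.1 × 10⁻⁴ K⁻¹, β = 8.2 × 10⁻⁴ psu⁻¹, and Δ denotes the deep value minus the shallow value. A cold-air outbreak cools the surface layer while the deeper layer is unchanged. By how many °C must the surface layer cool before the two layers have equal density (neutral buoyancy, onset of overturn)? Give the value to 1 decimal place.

Neutral buoyancy requires Δρ = 0, i.e. −α(T_deep − T_surf′) + β(S_deep − S_surf) = 0.
T_surf′ = T_deep − (β/α)·ΔS = 12.2 − (8.2 × 10⁻⁴/1.1 × 10⁻⁴)·(+1.11) = 3.925 °C.
Cooling required: 13.6 − (3.925) = 9.675 °C.

9.7 °C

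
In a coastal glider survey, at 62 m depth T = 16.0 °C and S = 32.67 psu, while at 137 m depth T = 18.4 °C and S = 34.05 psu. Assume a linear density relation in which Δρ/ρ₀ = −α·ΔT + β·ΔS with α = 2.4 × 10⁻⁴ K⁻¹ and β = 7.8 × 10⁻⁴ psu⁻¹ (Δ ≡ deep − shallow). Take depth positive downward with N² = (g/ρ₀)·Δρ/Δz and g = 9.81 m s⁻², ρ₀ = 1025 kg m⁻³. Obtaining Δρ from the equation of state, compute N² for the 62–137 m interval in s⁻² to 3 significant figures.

ΔT = +2.4 K, ΔS = +1.38 psu (deep − shallow).
Δρ/ρ₀ = −αΔT + βΔS = -5.76 × 10⁻⁴ + 1.0764 × 10⁻³ = 5.004 × 10⁻⁴, so Δρ ≈ 0.5129 kg m⁻³.
N² = (g/ρ₀)·Δρ/Δz = g·(Δρ/ρ₀)/Δz = 9.81 × 5.004 × 10⁻⁴ / 75 = 6.5452 × 10⁻⁵ s⁻² ≈ 6.55 × 10⁻⁵ s⁻².

6.55 × 10⁻⁵ s⁻²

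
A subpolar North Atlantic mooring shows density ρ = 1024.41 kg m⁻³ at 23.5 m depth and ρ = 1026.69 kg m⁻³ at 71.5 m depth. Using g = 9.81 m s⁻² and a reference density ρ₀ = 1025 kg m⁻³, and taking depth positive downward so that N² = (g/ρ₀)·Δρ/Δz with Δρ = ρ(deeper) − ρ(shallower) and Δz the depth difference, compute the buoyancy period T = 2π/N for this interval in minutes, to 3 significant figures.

Δρ = 1026.69 − 1024.41 = 2.28 kg m⁻³ over Δz = 71.5 − 23.5 = 48 m.
N² = (9.81/1025) × (2.28/48) = 4.5461 × 10⁻⁴ s⁻².
N = √(4.5461 × 10⁻⁴) = 0.021322 rad s⁻¹, so T = 2π/N = 294.68 s = 4.9113 min ≈ 4.91 min.

4.91 min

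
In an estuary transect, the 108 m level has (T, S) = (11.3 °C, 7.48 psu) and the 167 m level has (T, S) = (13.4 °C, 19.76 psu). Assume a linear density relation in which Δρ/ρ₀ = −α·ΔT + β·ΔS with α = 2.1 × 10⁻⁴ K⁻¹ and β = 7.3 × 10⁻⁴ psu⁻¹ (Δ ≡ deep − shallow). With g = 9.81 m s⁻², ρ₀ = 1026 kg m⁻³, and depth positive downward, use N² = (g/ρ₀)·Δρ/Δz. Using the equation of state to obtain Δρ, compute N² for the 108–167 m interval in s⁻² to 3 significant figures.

ΔT = +2.1 K, ΔS = +12.28 psu (deep − shallow).
Δρ/ρ₀ = −αΔT + βΔS = -4.41 × 10⁻⁴ + 8.9644 × 10⁻³ = 8.5234 × 10⁻³, so Δρ ≈ 8.745 kg m⁻³.
N² = (g/ρ₀)·Δρ/Δz = g·(Δρ/ρ₀)/Δz = 9.81 × 8.5234 × 10⁻³ / 59 = 1.4172 × 10⁻³ s⁻² ≈ 1.42 × 10⁻³ s⁻².

1.42 × 10⁻³ s⁻²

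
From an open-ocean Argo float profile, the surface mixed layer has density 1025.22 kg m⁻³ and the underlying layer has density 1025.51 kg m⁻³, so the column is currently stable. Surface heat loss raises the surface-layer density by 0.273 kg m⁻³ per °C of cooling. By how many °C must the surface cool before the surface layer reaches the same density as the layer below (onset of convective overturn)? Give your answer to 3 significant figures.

Density deficit of the surface layer: 1025.51 − 1025.22 = 0.29 kg m⁻³.
Required change = 0.29 / 0.273 = 1.06 °C.

1.06 °C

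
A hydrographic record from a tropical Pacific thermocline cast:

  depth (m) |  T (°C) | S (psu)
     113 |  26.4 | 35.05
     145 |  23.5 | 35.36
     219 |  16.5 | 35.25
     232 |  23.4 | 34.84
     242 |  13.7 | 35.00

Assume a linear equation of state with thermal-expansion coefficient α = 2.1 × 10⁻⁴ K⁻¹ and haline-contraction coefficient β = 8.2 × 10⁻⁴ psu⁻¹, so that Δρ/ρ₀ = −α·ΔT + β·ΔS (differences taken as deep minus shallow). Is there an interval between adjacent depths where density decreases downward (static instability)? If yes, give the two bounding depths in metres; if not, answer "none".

Evaluate Δρ/ρ₀ = −αΔT + βΔS across each adjacent pair:
  113–145 m: −αΔT+βΔS = −(2.1 × 10⁻⁴)(-2.9)+(8.2 × 10⁻⁴)(+0.31) = 8.6 × 10⁻⁴ → stable
  145–219 m: −αΔT+βΔS = −(2.1 × 10⁻⁴)(-7.0)+(8.2 × 10⁻⁴)(-0.11) = 1.4 × 10⁻³ → stable
  219–232 m: −αΔT+βΔS = −(2.1 × 10⁻⁴)(+6.9)+(8.2 × 10⁻⁴)(-0.41) = -1.8 × 10⁻³ → UNSTABLE
  232–242 m: −αΔT+βΔS = −(2.1 × 10⁻⁴)(-9.7)+(8.2 × 10⁻⁴)(+0.16) = 2.2 × 10⁻³ → stable
The 219–232 m interval has Δρ < 0: lighter water underlies denser water.

219–232 m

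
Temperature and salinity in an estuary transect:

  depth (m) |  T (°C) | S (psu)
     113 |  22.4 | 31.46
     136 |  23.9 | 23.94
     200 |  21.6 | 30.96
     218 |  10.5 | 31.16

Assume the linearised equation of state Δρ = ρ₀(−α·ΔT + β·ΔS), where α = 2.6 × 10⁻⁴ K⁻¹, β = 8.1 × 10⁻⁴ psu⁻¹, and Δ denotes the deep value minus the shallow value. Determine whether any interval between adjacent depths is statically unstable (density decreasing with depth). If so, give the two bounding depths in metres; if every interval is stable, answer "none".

Evaluate Δρ/ρ₀ = −αΔT + βΔS across each adjacent pair:
  113–136 m: −αΔT+βΔS = −(2.6 × 10⁻⁴)(+1.5)+(8.1 × 10⁻⁴)(-7.52) = -6.5 × 10⁻³ → UNSTABLE
  136–200 m: −αΔT+βΔS = −(2.6 × 10⁻⁴)(-2.3)+(8.1 × 10⁻⁴)(+7.02) = 6.3 × 10⁻³ → stable
  200–218 m: −αΔT+βΔS = −(2.6 × 10⁻⁴)(-11.1)+(8.1 × 10⁻⁴)(+0.20) = 3.0 × 10⁻³ → stable
The 113–136 m interval has Δρ < 0: lighter water underlies denser water.

113–136 m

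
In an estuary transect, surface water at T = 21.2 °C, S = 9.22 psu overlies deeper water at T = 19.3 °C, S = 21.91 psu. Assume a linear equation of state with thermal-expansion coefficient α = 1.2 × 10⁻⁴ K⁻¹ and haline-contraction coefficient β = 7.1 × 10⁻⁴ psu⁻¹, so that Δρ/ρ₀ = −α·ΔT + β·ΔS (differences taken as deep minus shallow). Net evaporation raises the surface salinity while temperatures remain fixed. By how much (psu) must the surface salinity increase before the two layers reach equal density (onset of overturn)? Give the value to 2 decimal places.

Neutral buoyancy requires −α(T_deep − T_surf) + β(S_deep − S_surf′) = 0.
S_surf′ = S_deep − (α/β)·ΔT = 21.91 − (1.2 × 10⁻⁴/7.1 × 10⁻⁴)·(-1.9) = 22.2311 psu.
Increase required: 22.2311 − 9.22 = 13.0111 psu.

13.01 psu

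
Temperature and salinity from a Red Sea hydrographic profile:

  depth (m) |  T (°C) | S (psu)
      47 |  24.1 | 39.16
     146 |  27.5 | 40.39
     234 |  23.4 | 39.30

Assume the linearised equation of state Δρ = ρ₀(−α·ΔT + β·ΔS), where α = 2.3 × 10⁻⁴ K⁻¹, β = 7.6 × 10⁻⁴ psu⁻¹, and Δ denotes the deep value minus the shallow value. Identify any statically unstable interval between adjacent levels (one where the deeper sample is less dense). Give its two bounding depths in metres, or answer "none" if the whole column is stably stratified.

Evaluate Δρ/ρ₀ = −αΔT + βΔS across each adjacent pair:
  47–146 m: −αΔT+βΔS = −(2.3 × 10⁻⁴)(+3.4)+(7.6 × 10⁻⁴)(+1.23) = 1.5 × 10⁻⁴ → stable
  146–234 m: −αΔT+βΔS = −(2.3 × 10⁻⁴)(-4.1)+(7.6 × 10⁻⁴)(-1.09) = 1.1 × 10⁻⁴ → stable
Every interval has Δρ > 0: the column is stably stratified throughout.

none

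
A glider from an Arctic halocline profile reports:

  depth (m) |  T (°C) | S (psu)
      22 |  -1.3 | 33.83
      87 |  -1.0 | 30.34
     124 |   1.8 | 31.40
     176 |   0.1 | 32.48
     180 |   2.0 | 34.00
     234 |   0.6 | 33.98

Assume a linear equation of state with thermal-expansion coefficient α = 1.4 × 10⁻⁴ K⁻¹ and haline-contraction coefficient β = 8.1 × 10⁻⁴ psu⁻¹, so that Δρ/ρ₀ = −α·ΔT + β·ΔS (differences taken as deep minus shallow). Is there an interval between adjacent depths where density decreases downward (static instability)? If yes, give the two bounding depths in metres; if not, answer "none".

22–87 m

Evaluate Δρ/ρ₀ = −αΔT + βΔS across each adjacent pair:
  22–87 m: −αΔT+βΔS = −(1.4 × 10⁻⁴)(+0.3)+(8.1 × 10⁻⁴)(-3.49) = -2.9 × 10⁻³ → UNSTABLE
  87–124 m: −αΔT+βΔS = −(1.4 × 10⁻⁴)(+2.8)+(8.1 × 10⁻⁴)(+1.06) = 4.7 × 10⁻⁴ → stable
  124–176 m: −αΔT+βΔS = −(1.4 × 10⁻⁴)(-1.7)+(8.1 × 10⁻⁴)(+1.08) = 1.1 × 10⁻³ → stable
  176–180 m: −αΔT+βΔS = −(1.4 × 10⁻⁴)(+1.9)+(8.1 × 10⁻⁴)(+1.52) = 9.7 × 10⁻⁴ → stable
  180–234 m: −αΔT+βΔS = −(1.4 × 10⁻⁴)(-1.4)+(8.1 × 10⁻⁴)(-0.02) = 1.8 × 10⁻⁴ → stable
The 22–87 m interval has Δρ < 0: lighter water underlies denser water.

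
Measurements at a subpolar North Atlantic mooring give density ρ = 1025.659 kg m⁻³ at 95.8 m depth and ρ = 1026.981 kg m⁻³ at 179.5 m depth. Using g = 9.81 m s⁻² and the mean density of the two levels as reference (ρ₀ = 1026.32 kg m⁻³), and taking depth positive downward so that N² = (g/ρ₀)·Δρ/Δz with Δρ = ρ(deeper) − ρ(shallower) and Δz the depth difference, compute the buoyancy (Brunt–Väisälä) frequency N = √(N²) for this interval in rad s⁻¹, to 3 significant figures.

0.0123 rad s⁻¹

Δρ = 1026.981 − 1025.659 = 1.322 kg m⁻³ over Δz = 179.5 − 95.8 = 83.7 m.
N² = (9.81/1026.32) × (1.322/83.7) = 1.5097 × 10⁻⁴ s⁻².
N = √(1.5097 × 10⁻⁴) = 0.012287 rad s⁻¹ ≈ 0.0123 rad s⁻¹.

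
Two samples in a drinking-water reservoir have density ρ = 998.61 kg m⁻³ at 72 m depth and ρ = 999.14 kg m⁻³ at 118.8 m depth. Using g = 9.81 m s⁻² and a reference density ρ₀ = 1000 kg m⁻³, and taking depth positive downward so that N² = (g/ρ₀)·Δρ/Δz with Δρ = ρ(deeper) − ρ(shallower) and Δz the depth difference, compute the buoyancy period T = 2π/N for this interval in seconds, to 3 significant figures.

596 s

Δρ = 999.14 − 998.61 = 0.53 kg m⁻³ over Δz = 118.8 − 72 = 46.8 m.
N² = (9.81/1000) × (0.53/46.8) = 1.1110 × 10⁻⁴ s⁻².
N = √(1.1110 × 10⁻⁴) = 0.010540 rad s⁻¹, so T = 2π/N = 596.13 s ≈ 596 s.
N² > 0, so the interval is statically stable.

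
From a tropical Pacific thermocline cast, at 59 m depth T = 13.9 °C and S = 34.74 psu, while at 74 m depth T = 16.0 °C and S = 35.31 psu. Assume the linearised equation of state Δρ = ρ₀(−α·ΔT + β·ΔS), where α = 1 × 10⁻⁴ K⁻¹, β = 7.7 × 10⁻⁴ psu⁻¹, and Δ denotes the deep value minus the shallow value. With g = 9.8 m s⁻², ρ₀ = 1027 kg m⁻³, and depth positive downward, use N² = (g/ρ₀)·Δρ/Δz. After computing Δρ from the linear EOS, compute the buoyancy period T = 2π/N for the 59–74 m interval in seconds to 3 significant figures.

514 s

ΔT = +2.1 K, ΔS = +0.57 psu (deep − shallow).
Δρ/ρ₀ = −αΔT + βΔS = -2.10 × 10⁻⁴ + 4.389 × 10⁻⁴ = 2.289 × 10⁻⁴, so Δρ ≈ 0.2351 kg m⁻³.
N² = (g/ρ₀)·Δρ/Δz = g·(Δρ/ρ₀)/Δz = 9.8 × 2.289 × 10⁻⁴ / 15 = 1.4955 × 10⁻⁴ s⁻².
N = √(1.4955 × 10⁻⁴) = 0.012229 rad s⁻¹ → T = 2π/N = 513.79 s ≈ 514 s.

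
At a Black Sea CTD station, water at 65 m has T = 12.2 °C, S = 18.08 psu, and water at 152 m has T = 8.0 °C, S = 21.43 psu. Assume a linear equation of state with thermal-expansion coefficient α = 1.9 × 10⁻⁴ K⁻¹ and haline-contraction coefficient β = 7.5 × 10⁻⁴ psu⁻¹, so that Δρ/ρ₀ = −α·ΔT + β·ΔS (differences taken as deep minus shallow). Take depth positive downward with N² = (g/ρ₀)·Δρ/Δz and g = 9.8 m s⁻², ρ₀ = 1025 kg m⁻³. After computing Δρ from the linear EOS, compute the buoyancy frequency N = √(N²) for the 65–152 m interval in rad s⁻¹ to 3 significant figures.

ΔT = -4.2 K, ΔS = +3.35 psu (deep − shallow).
Δρ/ρ₀ = −αΔT + βΔS = 7.98 × 10⁻⁴ + 2.5125 × 10⁻³ = 3.3105 × 10⁻³, so Δρ ≈ 3.393 kg m⁻³.
N² = (g/ρ₀)·Δρ/Δz = g·(Δρ/ρ₀)/Δz = 9.8 × 3.3105 × 10⁻³ / 87 = 3.7291 × 10⁻⁴ s⁻².
N = √(3.7291 × 10⁻⁴) = 0.019311 rad s⁻¹ ≈ 0.0193 rad s⁻¹.

0.0193 rad s⁻¹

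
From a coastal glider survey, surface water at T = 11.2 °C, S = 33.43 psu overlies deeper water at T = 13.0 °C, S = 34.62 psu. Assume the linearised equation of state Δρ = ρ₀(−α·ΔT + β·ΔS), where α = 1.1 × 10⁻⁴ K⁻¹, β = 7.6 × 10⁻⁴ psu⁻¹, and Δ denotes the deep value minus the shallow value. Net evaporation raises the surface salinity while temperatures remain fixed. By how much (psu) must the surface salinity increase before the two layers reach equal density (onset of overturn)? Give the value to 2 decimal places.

Neutral buoyancy requires −α(T_deep − T_surf) + β(S_deep − S_surf′) = 0.
S_surf′ = S_deep − (α/β)·ΔT = 34.62 − (1.1 × 10⁻⁴/7.6 × 10⁻⁴)·(+1.8) = 34.3595 psu.
Increase required: 34.3595 − 33.43 = 0.9295 psu.

0.93 psu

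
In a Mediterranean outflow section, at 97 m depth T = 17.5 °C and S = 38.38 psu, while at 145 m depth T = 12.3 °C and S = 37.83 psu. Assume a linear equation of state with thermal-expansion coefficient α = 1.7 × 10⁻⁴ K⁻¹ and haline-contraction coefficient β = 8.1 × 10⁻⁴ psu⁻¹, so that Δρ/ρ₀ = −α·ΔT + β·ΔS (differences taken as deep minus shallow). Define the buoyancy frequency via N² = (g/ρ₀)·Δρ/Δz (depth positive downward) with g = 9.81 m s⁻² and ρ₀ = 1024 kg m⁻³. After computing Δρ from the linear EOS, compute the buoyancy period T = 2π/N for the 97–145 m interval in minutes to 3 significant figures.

ΔT = -5.2 K, ΔS = -0.55 psu (deep − shallow).
Δρ/ρ₀ = −αΔT + βΔS = 8.84 × 10⁻⁴ − 4.455 × 10⁻⁴ = 4.385 × 10⁻⁴, so Δρ ≈ 0.4490 kg m⁻³.
N² = (g/ρ₀)·Δρ/Δz = g·(Δρ/ρ₀)/Δz = 9.81 × 4.385 × 10⁻⁴ / 48 = 8.9618 × 10⁻⁵ s⁻².
N = √(8.9618 × 10⁻⁵) = 9.4667 × 10⁻³ rad s⁻¹ → T = 2π/N = 663.71 s = 11.062 min ≈ 11.1 min.

11.1 min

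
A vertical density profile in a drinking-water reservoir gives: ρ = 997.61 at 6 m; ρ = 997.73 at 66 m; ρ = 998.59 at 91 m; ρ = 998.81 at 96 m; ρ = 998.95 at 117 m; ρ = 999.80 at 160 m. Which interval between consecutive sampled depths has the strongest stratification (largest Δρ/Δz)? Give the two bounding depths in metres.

Compute the density gradient over each adjacent pair:
  6–66 m: Δρ/Δz = 0.12/60 = 2.0 × 10⁻³ kg m⁻⁴
  66–91 m: Δρ/Δz = 0.86/25 = 0.034 kg m⁻⁴
  91–96 m: Δρ/Δz = 0.22/5 = 0.044 kg m⁻⁴
  96–117 m: Δρ/Δz = 0.14/21 = 6.7 × 10⁻³ kg m⁻⁴
  117–160 m: Δρ/Δz = 0.85/43 = 0.020 kg m⁻⁴
The largest gradient is in the 91–96 m interval — the pycnocline.

91–96 m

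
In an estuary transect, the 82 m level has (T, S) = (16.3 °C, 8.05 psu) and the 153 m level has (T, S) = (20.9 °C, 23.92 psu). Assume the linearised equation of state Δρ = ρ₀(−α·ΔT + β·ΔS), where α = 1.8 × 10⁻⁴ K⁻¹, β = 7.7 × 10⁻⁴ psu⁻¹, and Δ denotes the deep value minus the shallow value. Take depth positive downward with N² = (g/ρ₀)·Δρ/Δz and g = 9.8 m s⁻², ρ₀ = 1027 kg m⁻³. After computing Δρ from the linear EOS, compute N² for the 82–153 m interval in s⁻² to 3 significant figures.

1.57 × 10⁻³ s⁻²

ΔT = +4.6 K, ΔS = +15.87 psu (deep − shallow).
Δρ/ρ₀ = −αΔT + βΔS = -8.28 × 10⁻⁴ + 0.0122199 = 0.0113919, so Δρ ≈ 11.70 kg m⁻³.
N² = (g/ρ₀)·Δρ/Δz = g·(Δρ/ρ₀)/Δz = 9.8 × 0.0113919 / 71 = 1.5724 × 10⁻³ s⁻² ≈ 1.57 × 10⁻³ s⁻².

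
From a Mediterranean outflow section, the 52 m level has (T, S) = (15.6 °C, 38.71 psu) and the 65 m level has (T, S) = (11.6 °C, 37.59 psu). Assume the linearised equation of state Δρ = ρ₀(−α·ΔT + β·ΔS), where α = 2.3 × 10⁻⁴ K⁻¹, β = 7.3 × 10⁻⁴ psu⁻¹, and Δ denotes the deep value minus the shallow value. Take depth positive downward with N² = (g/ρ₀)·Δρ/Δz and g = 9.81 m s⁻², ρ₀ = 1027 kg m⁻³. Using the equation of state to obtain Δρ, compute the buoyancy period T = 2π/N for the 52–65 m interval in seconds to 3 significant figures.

ΔT = -4.0 K, ΔS = -1.12 psu (deep − shallow).
Δρ/ρ₀ = −αΔT + βΔS = 9.20 × 10⁻⁴ − 8.176 × 10⁻⁴ = 1.024 × 10⁻⁴, so Δρ ≈ 0.1052 kg m⁻³.
N² = (g/ρ₀)·Δρ/Δz = g·(Δρ/ρ₀)/Δz = 9.81 × 1.024 × 10⁻⁴ / 13 = 7.7273 × 10⁻⁵ s⁻².
N = √(7.7273 × 10⁻⁵) = 8.7905 × 10⁻³ rad s⁻¹ → T = 2π/N = 714.77 s ≈ 715 s.

715 s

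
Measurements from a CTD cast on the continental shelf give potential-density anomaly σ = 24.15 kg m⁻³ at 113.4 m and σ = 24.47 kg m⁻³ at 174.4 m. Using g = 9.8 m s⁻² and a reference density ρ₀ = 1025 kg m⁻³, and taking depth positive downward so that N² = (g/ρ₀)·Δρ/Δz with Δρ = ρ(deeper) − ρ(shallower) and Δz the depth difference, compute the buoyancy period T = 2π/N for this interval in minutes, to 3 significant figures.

14.8 min

Δρ = 1024.47 − 1024.15 = 0.32 kg m⁻³ over Δz = 174.4 − 113.4 = 61 m.
N² = (9.8/1025) × (0.32/61) = 5.0156 × 10⁻⁵ s⁻².
N = √(5.0156 × 10⁻⁵) = 7.0821 × 10⁻³ rad s⁻¹, so T = 2π/N = 887.19 s = 14.787 min ≈ 14.8 min.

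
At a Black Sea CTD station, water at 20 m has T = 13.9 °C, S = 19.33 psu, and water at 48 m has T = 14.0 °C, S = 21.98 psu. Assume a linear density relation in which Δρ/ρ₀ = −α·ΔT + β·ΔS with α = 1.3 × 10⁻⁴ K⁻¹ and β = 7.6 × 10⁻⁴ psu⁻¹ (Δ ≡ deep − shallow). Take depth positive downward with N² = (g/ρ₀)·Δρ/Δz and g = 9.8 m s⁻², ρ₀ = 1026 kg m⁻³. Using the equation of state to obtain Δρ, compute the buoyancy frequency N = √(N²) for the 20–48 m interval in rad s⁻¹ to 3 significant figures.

0.0265 rad s⁻¹

ΔT = +0.1 K, ΔS = +2.65 psu (deep − shallow).
Δρ/ρ₀ = −αΔT + βΔS = -1.30 × 10⁻⁵ + 2.014 × 10⁻³ = 2.001 × 10⁻³, so Δρ ≈ 2.053 kg m⁻³.
N² = (g/ρ₀)·Δρ/Δz = g·(Δρ/ρ₀)/Δz = 9.8 × 2.001 × 10⁻³ / 28 = 7.0035 × 10⁻⁴ s⁻².
N = √(7.0035 × 10⁻⁴) = 0.026464 rad s⁻¹ ≈ 0.0265 rad s⁻¹.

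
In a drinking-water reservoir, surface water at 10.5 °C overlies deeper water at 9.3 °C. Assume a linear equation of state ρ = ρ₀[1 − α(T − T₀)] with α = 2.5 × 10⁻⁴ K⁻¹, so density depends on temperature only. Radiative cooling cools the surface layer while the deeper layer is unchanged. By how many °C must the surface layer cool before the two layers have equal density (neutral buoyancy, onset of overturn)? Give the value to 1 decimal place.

1.2 °C

With temperature the only control, equal density requires T_surf′ = T_deep.
T_surf′ = 9.3 °C.
Cooling required: 10.5 − 9.3 = 1.2 °C.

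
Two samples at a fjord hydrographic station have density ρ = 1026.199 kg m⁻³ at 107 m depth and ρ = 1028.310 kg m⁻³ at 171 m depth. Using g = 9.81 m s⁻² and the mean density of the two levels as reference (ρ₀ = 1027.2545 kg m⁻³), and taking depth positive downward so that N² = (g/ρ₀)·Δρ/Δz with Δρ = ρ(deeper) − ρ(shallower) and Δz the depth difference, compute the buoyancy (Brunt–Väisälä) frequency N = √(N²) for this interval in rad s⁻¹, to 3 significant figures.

0.0177 rad s⁻¹

Δρ = 1028.310 − 1026.199 = 2.111 kg m⁻³ over Δz = 171 − 107 = 64 m.
N² = (9.81/1027.2545) × (2.111/64) = 3.1499 × 10⁻⁴ s⁻².
N = √(3.1499 × 10⁻⁴) = 0.017748 rad s⁻¹ ≈ 0.0177 rad s⁻¹.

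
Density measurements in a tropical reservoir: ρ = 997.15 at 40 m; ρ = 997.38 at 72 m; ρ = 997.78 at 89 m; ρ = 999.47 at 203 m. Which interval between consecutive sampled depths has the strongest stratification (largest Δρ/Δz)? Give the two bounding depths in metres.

72–89 m

Compute the density gradient over each adjacent pair:
  40–72 m: Δρ/Δz = 0.23/32 = 7.2 × 10⁻³ kg m⁻⁴
  72–89 m: Δρ/Δz = 0.40/17 = 0.024 kg m⁻⁴
  89–203 m: Δρ/Δz = 1.69/114 = 0.015 kg m⁻⁴
The largest gradient is in the 72–89 m interval — the pycnocline.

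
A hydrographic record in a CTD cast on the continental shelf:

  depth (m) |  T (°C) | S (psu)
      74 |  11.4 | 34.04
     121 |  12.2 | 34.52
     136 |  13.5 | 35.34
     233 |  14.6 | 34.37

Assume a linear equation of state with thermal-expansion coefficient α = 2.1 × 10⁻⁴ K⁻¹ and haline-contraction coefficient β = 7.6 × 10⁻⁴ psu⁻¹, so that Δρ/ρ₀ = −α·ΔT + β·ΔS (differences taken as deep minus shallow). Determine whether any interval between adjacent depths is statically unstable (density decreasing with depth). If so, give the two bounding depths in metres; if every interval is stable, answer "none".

136–233 m

Evaluate Δρ/ρ₀ = −αΔT + βΔS across each adjacent pair:
  74–121 m: −αΔT+βΔS = −(2.1 × 10⁻⁴)(+0.8)+(7.6 × 10⁻⁴)(+0.48) = 2.0 × 10⁻⁴ → stable
  121–136 m: −αΔT+βΔS = −(2.1 × 10⁻⁴)(+1.3)+(7.6 × 10⁻⁴)(+0.82) = 3.5 × 10⁻⁴ → stable
  136–233 m: −αΔT+βΔS = −(2.1 × 10⁻⁴)(+1.1)+(7.6 × 10⁻⁴)(-0.97) = -9.7 × 10⁻⁴ → UNSTABLE
The 136–233 m interval has Δρ < 0: lighter water underlies denser water.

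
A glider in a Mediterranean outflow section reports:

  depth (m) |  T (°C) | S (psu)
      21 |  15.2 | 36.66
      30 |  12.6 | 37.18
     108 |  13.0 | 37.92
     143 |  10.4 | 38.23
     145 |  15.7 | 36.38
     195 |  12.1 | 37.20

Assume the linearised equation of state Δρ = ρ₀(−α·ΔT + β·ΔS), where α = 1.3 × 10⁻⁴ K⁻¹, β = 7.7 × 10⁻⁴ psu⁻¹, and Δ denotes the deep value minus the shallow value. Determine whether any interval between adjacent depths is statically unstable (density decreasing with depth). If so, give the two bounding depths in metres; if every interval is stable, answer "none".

Evaluate Δρ/ρ₀ = −αΔT + βΔS across each adjacent pair:
  21–30 m: −αΔT+βΔS = −(1.3 × 10⁻⁴)(-2.6)+(7.7 × 10⁻⁴)(+0.52) = 7.4 × 10⁻⁴ → stable
  30–108 m: −αΔT+βΔS = −(1.3 × 10⁻⁴)(+0.4)+(7.7 × 10⁻⁴)(+0.74) = 5.2 × 10⁻⁴ → stable
  108–143 m: −αΔT+βΔS = −(1.3 × 10⁻⁴)(-2.6)+(7.7 × 10⁻⁴)(+0.31) = 5.8 × 10⁻⁴ → stable
  143–145 m: −αΔT+βΔS = −(1.3 × 10⁻⁴)(+5.3)+(7.7 × 10⁻⁴)(-1.85) = -2.1 × 10⁻³ → UNSTABLE
  145–195 m: −αΔT+βΔS = −(1.3 × 10⁻⁴)(-3.6)+(7.7 × 10⁻⁴)(+0.82) = 1.1 × 10⁻³ → stable
The 143–145 m interval has Δρ < 0: lighter water underlies denser water.

143–145 m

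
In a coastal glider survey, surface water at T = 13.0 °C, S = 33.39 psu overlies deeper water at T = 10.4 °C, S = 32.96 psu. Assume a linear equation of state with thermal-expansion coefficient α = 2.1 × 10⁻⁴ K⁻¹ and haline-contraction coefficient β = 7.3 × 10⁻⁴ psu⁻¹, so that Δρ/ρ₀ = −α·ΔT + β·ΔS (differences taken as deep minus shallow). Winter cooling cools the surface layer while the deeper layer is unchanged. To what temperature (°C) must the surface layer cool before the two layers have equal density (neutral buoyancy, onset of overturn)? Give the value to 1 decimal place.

Neutral buoyancy requires Δρ = 0, i.e. −α(T_deep − T_surf′) + β(S_deep − S_surf) = 0.
T_surf′ = T_deep − (β/α)·ΔS = 10.4 − (7.3 × 10⁻⁴/2.1 × 10⁻⁴)·(-0.43) = 11.895 °C.
Cooling required: 13.0 − (11.895) = 1.105 °C.

11.9 °C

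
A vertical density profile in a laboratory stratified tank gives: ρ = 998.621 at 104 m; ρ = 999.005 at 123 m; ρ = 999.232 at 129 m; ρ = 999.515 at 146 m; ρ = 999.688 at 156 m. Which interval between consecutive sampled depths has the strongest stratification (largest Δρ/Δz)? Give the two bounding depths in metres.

Compute the density gradient over each adjacent pair:
  104–123 m: Δρ/Δz = 0.384/19 = 0.020 kg m⁻⁴
  123–129 m: Δρ/Δz = 0.227/6 = 0.038 kg m⁻⁴
  129–146 m: Δρ/Δz = 0.283/17 = 0.017 kg m⁻⁴
  146–156 m: Δρ/Δz = 0.173/10 = 0.017 kg m⁻⁴
The largest gradient is in the 123–129 m interval — the pycnocline.

123–129 m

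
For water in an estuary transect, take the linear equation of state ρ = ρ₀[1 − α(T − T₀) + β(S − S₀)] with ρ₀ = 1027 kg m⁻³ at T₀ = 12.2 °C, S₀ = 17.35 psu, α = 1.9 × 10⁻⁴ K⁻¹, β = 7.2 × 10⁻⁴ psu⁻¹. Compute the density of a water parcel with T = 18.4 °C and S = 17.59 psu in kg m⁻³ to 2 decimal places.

T − T₀ = +6.2 K, S − S₀ = +0.24 psu.
Bracket = 1 − α·(+6.2) + β·(+0.24) = 1 + (-1.0052 × 10⁻³) = 0.9989948.
ρ = 1027 × 0.9989948 = 1025.97 kg m⁻³.

1025.97 kg m⁻³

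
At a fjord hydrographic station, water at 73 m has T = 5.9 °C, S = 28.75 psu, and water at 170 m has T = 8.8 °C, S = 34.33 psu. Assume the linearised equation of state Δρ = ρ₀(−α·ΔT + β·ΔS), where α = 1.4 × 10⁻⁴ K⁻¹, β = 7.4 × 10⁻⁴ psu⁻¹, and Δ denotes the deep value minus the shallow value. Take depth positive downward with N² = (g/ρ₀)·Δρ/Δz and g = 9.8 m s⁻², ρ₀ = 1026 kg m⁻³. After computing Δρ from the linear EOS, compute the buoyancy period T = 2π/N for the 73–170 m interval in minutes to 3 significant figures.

5.40 min

ΔT = +2.9 K, ΔS = +5.58 psu (deep − shallow).
Δρ/ρ₀ = −αΔT + βΔS = -4.06 × 10⁻⁴ + 4.1292 × 10⁻³ = 3.7232 × 10⁻³, so Δρ ≈ 3.820 kg m⁻³.
N² = (g/ρ₀)·Δρ/Δz = g·(Δρ/ρ₀)/Δz = 9.8 × 3.7232 × 10⁻³ / 97 = 3.7616 × 10⁻⁴ s⁻².
N = √(3.7616 × 10⁻⁴) = 0.019395 rad s⁻¹ → T = 2π/N = 323.96 s = 5.3993 min ≈ 5.40 min.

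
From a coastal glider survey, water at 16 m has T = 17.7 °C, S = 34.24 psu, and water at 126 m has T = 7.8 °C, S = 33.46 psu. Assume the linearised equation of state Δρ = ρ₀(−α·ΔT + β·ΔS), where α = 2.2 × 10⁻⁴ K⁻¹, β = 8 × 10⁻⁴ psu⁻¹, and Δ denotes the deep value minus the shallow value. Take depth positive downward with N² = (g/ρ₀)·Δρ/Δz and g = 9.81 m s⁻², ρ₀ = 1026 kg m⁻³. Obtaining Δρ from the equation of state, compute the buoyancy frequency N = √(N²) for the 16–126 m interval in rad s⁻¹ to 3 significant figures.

ΔT = -9.9 K, ΔS = -0.78 psu (deep − shallow).
Δρ/ρ₀ = −αΔT + βΔS = 2.178 × 10⁻³ − 6.24 × 10⁻⁴ = 1.554 × 10⁻³, so Δρ ≈ 1.594 kg m⁻³.
N² = (g/ρ₀)·Δρ/Δz = g·(Δρ/ρ₀)/Δz = 9.81 × 1.554 × 10⁻³ / 110 = 1.3859 × 10⁻⁴ s⁻².
N = √(1.3859 × 10⁻⁴) = 0.011772 rad s⁻¹ ≈ 0.0118 rad s⁻¹.

0.0118 rad s⁻¹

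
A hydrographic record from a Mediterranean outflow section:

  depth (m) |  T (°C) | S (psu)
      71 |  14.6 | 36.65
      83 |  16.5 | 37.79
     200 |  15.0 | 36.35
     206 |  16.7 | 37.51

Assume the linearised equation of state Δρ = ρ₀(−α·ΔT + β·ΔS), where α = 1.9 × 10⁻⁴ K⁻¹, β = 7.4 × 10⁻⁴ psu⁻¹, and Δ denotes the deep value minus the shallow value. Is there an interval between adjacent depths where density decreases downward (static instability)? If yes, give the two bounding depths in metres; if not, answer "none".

83–200 m

Evaluate Δρ/ρ₀ = −αΔT + βΔS across each adjacent pair:
  71–83 m: −αΔT+βΔS = −(1.9 × 10⁻⁴)(+1.9)+(7.4 × 10⁻⁴)(+1.14) = 4.8 × 10⁻⁴ → stable
  83–200 m: −αΔT+βΔS = −(1.9 × 10⁻⁴)(-1.5)+(7.4 × 10⁻⁴)(-1.44) = -7.8 × 10⁻⁴ → UNSTABLE
  200–206 m: −αΔT+βΔS = −(1.9 × 10⁻⁴)(+1.7)+(7.4 × 10⁻⁴)(+1.16) = 5.4 × 10⁻⁴ → stable
The 83–200 m interval has Δρ < 0: lighter water underlies denser water.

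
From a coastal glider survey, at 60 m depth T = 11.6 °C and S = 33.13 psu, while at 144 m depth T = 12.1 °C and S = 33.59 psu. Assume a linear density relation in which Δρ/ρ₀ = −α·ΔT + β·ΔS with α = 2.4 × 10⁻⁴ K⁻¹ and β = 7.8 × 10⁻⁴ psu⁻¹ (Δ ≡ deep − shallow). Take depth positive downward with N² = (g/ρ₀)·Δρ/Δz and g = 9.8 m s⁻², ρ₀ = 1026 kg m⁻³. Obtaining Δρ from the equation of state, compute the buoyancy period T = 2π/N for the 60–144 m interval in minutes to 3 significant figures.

19.8 min

ΔT = +0.5 K, ΔS = +0.46 psu (deep − shallow).
Δρ/ρ₀ = −αΔT + βΔS = -1.20 × 10⁻⁴ + 3.588 × 10⁻⁴ = 2.388 × 10⁻⁴, so Δρ ≈ 0.2450 kg m⁻³.
N² = (g/ρ₀)·Δρ/Δz = g·(Δρ/ρ₀)/Δz = 9.8 × 2.388 × 10⁻⁴ / 84 = 2.7860 × 10⁻⁵ s⁻².
N = √(2.7860 × 10⁻⁵) = 5.2783 × 10⁻³ rad s⁻¹ → T = 2π/N = 1.1904 × 10³ s = 19.840 min ≈ 19.8 min.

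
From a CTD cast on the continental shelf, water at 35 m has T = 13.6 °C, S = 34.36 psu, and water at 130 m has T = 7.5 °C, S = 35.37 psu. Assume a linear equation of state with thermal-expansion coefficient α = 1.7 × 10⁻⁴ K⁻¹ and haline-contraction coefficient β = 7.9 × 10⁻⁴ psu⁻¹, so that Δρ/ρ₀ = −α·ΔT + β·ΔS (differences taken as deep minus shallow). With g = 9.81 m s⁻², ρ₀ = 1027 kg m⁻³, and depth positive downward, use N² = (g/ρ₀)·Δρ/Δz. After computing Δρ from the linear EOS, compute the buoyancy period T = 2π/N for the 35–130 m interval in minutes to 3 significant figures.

ΔT = -6.1 K, ΔS = +1.01 psu (deep − shallow).
Δρ/ρ₀ = −αΔT + βΔS = 1.037 × 10⁻³ + 7.979 × 10⁻⁴ = 1.8349 × 10⁻³, so Δρ ≈ 1.884 kg m⁻³.
N² = (g/ρ₀)·Δρ/Δz = g·(Δρ/ρ₀)/Δz = 9.81 × 1.8349 × 10⁻³ / 95 = 1.8948 × 10⁻⁴ s⁻².
N = √(1.8948 × 10⁻⁴) = 0.013765 rad s⁻¹ → T = 2π/N = 456.46 s = 7.6077 min ≈ 7.61 min.

7.61 min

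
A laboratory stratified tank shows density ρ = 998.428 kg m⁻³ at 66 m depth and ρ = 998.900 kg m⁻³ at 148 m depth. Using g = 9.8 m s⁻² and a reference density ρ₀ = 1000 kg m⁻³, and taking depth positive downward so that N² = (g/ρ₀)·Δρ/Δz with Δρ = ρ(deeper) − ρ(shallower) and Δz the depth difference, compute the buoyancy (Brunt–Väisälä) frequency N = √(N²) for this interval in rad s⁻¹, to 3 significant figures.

7.51 × 10⁻³ rad s⁻¹

Δρ = 998.900 − 998.428 = 0.472 kg m⁻³ over Δz = 148 − 66 = 82 m.
N² = (9.8/1000) × (0.472/82) = 5.6410 × 10⁻⁵ s⁻².
N = √(5.6410 × 10⁻⁵) = 7.5107 × 10⁻³ rad s⁻¹ ≈ 7.51 × 10⁻³ rad s⁻¹.
Since Δρ > 0 the layer is stably stratified.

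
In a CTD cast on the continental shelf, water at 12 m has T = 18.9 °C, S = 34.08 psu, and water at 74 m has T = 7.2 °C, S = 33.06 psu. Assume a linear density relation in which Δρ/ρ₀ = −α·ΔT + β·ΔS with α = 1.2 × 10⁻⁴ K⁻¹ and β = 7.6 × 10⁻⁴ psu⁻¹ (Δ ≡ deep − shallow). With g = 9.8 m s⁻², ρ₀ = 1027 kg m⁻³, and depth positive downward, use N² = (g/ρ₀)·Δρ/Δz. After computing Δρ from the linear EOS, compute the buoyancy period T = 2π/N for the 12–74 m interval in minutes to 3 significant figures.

10.5 min

ΔT = -11.7 K, ΔS = -1.02 psu (deep − shallow).
Δρ/ρ₀ = −αΔT + βΔS = 1.404 × 10⁻³ − 7.752 × 10⁻⁴ = 6.288 × 10⁻⁴, so Δρ ≈ 0.6458 kg m⁻³.
N² = (g/ρ₀)·Δρ/Δz = g·(Δρ/ρ₀)/Δz = 9.8 × 6.288 × 10⁻⁴ / 62 = 9.9391 × 10⁻⁵ s⁻².
N = √(9.9391 × 10⁻⁵) = 9.9695 × 10⁻³ rad s⁻¹ → T = 2π/N = 630.24 s = 10.504 min ≈ 10.5 min.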